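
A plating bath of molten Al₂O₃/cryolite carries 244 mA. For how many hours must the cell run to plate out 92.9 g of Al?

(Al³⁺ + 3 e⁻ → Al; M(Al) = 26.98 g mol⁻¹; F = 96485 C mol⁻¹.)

1130 h

n(Al) = m/M = 92.9 / 26.98 = 3.443 mol.
Each Al atom requires 3 electrons, so n(e⁻) = 3 × 3.443 = 10.33 mol.
Q = n(e⁻)·F = 10.33 × 96485 = 996700 C.
t = Q/I = 996700 / 0.2440 A = 4085000 s = 1130 h.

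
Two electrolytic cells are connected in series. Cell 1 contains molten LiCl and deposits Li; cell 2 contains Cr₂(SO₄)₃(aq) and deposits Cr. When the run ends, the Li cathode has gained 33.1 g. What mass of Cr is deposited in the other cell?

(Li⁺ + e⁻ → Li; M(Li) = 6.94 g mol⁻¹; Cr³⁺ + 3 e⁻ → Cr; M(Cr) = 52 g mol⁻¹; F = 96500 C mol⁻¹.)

n(Li) = 33.1 / 6.94 = 4.769 mol.
Since Li⁺ + e⁻ → Li, n(e⁻) passed = 1 × 4.769 = 4.769 mol.
Cells in series carry the same charge, so the same 4.769 mol of electrons passes through cell 2.
Cr³⁺ + 3 e⁻ → Cr, so n(Cr) = 4.769 / 3 = 1.590 mol.
m(Cr) = 1.590 × 52 = 82.7 g.

82.7 g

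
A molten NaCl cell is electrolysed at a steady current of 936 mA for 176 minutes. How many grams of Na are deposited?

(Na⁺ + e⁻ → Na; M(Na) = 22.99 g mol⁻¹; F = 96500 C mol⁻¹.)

Q = I·t = 0.9360 A × 10560 s = 9884 C.
n(e⁻) = Q/F = 9884 / 96500 = 0.1024 mol.
Na⁺ + e⁻ → Na, so n(Na) = n(e⁻)/1 = 0.1024 mol.
m = n·M = 0.1024 × 22.99 = 2.35 g.

2.35 g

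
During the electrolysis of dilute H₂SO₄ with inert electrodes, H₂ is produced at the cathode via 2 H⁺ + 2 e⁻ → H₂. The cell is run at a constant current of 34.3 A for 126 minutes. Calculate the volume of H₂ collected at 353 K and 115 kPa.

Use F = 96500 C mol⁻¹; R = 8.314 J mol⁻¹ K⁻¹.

Q = I·t = 34.30 A × 7560.0 s = 259300 C.
n(e⁻) = Q/F = 259300 / 96500 = 2.687 mol.
2 electrons are transferred per H₂ molecule, so n(H₂) = 2.687 / 2 = 1.344 mol.
V = nRT/P = (1.344 × 8.314 × 353) / (115 × 10³ Pa) = 0.0343 m³ = 34.3 L.

34.3 L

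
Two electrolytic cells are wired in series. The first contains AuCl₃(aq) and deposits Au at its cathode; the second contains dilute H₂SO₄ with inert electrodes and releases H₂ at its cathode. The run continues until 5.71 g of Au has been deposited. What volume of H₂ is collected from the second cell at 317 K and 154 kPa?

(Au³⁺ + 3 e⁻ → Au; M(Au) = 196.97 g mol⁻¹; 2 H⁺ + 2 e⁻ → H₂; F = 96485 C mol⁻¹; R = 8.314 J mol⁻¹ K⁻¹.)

0.744 L

n(Au) = 5.71 / 196.97 = 0.02899 mol, so n(e⁻) = 3 × 0.02899 = 0.08697 mol.
The cells are in series, so the same 0.08697 mol of electrons passes through the second cell.
2 H⁺ + 2 e⁻ → H₂ — 2 mol e⁻ per mol H₂, so n(H₂) = 0.08697/2 = 0.04348 mol.
V = nRT/P = (0.04348 × 8.314 × 317) / (154 × 10³) = 7.44 × 10⁻⁴ m³ = 0.744 L.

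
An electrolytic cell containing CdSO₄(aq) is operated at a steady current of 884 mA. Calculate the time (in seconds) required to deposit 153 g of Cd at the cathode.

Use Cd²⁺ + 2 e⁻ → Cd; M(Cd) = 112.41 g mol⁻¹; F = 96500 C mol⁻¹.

n(Cd) = m/M = 153 / 112.41 = 1.361 mol.
Each Cd atom requires 2 electrons, so n(e⁻) = 2 × 1.361 = 2.722 mol.
Q = n(e⁻)·F = 2.722 × 96500 = 262700 C.
t = Q/I = 262700 / 0.8840 A = 297200 s.

2.97 × 10⁵ s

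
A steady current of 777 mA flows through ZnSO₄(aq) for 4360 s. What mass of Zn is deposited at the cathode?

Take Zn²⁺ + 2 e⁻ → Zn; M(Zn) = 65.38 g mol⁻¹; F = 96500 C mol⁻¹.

1.15 g

Q = I·t = 0.7770 A × 4360.0 s = 3388 C.
n(e⁻) = Q/F = 3388 / 96500 = 0.03511 mol.
Zn²⁺ + 2 e⁻ → Zn, so n(Zn) = n(e⁻)/2 = 0.01755 mol.
m = n·M = 0.01755 × 65.38 = 1.15 g.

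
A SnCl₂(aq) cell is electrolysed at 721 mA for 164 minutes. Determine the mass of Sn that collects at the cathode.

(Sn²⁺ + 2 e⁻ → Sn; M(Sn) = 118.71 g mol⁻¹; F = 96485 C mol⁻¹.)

Q = I·t = 0.7210 A × 9840.0 s = 7095 C.
n(e⁻) = Q/F = 7095 / 96485 = 0.07353 mol.
Sn²⁺ + 2 e⁻ → Sn, so n(Sn) = n(e⁻)/2 = 0.03677 mol.
m = n·M = 0.03677 × 118.71 = 4.36 g.

4.36 g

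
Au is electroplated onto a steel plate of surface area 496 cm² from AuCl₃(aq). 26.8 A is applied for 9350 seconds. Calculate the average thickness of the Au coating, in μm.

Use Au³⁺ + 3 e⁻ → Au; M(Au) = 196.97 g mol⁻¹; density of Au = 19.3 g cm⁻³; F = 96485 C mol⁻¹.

178 μm

Q = I·t = 26.80 × 9350.0 = 250600 C; n(e⁻) = 2.597 mol.
n(Au) = n(e⁻)/3 = 0.8657 mol, so m = 0.8657 × 196.97 = 170.5 g.
Volume = m/ρ = 170.5 / 19.3 = 8.835 cm³.
Thickness = V/A = 8.835 / 496 = 0.0178 cm = 178 μm.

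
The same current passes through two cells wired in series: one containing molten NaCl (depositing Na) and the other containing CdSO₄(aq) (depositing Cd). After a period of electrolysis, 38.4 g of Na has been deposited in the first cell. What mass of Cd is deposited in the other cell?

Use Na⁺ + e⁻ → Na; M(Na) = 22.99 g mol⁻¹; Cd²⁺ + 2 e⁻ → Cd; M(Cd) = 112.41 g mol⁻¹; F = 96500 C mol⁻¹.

93.9 g

n(Na) = 38.4 / 22.99 = 1.670 mol.
Since Na⁺ + e⁻ → Na, n(e⁻) passed = 1 × 1.670 = 1.670 mol.
Cells in series carry the same charge, so the same 1.670 mol of electrons passes through cell 2.
Cd²⁺ + 2 e⁻ → Cd, so n(Cd) = 1.670 / 2 = 0.8351 mol.
m(Cd) = 0.8351 × 112.41 = 93.9 g.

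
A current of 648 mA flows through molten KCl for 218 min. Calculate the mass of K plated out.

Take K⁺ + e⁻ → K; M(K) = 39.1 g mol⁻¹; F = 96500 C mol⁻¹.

Q = I·t = 0.6480 A × 13080 s = 8476 C.
n(e⁻) = Q/F = 8476 / 96500 = 0.08783 mol.
K⁺ + e⁻ → K, so n(K) = n(e⁻)/1 = 0.08783 mol.
m = n·M = 0.08783 × 39.1 = 3.43 g.

3.43 g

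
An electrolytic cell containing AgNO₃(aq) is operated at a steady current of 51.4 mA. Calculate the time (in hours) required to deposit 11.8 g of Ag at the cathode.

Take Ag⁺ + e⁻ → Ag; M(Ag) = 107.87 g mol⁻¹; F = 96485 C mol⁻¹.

57.0 h

n(Ag) = m/M = 11.8 / 107.87 = 0.1094 mol.
Each Ag atom requires 1 electron, so n(e⁻) = 1 × 0.1094 = 0.1094 mol.
Q = n(e⁻)·F = 0.1094 × 96485 = 10550 C.
t = Q/I = 10550 / 0.05140 A = 205300 s = 57.0 h.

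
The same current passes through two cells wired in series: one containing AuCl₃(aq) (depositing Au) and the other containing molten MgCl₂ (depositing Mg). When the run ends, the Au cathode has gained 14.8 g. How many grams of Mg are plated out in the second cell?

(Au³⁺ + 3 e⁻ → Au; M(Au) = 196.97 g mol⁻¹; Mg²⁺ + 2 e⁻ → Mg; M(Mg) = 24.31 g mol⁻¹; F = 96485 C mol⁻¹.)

2.74 g

n(Au) = 14.8 / 196.97 = 0.07514 mol.
Since Au³⁺ + 3 e⁻ → Au, n(e⁻) passed = 3 × 0.07514 = 0.2254 mol.
Cells in series carry the same charge, so the same 0.2254 mol of electrons passes through cell 2.
Mg²⁺ + 2 e⁻ → Mg, so n(Mg) = 0.2254 / 2 = 0.1127 mol.
m(Mg) = 0.1127 × 24.31 = 2.74 g.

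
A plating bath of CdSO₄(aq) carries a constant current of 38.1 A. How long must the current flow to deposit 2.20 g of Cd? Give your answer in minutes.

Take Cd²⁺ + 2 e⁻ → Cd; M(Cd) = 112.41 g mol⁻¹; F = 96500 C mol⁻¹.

1.65 min

n(Cd) = m/M = 2.20 / 112.41 = 0.01957 mol.
Each Cd atom requires 2 electrons, so n(e⁻) = 2 × 0.01957 = 0.03914 mol.
Q = n(e⁻)·F = 0.03914 × 96500 = 3777 C.
t = Q/I = 3777 / 38.10 A = 99.14 s = 1.65 min.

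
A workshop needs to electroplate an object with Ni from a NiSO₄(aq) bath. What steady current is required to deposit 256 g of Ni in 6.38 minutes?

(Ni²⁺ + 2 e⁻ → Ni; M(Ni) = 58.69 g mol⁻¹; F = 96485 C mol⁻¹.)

n(Ni) = 256 / 58.69 = 4.362 mol.
n(e⁻) = 2 × 4.362 = 8.724 mol.
Q = n(e⁻)·F = 8.724 × 96485 = 841700 C.
I = Q/t = 841700 / 382.80 s = 2200 A.

2200 A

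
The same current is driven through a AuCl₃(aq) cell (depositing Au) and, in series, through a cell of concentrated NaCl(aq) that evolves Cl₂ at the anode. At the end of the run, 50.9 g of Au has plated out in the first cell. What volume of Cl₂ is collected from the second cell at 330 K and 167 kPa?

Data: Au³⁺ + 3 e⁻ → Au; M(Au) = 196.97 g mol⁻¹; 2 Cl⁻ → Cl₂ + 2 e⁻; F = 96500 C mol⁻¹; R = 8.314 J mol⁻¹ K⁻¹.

6.37 L

n(Au) = 50.9 / 196.97 = 0.2584 mol, so n(e⁻) = 3 × 0.2584 = 0.7752 mol.
The cells are in series, so the same 0.7752 mol of electrons passes through the second cell.
2 Cl⁻ → Cl₂ + 2 e⁻ — 2 mol e⁻ per mol Cl₂, so n(Cl₂) = 0.7752/2 = 0.3876 mol.
V = nRT/P = (0.3876 × 8.314 × 330) / (167 × 10³) = 0.00637 m³ = 6.37 L.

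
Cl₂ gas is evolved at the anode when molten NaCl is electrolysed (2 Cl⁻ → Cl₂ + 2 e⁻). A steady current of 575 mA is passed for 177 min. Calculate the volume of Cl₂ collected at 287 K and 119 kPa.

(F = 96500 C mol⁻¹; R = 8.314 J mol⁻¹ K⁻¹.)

Q = I·t = 0.5750 A × 10620 s = 6106 C.
n(e⁻) = Q/F = 6106 / 96500 = 0.06328 mol.
2 electrons are transferred per Cl₂ molecule, so n(Cl₂) = 0.06328 / 2 = 0.03164 mol.
V = nRT/P = (0.03164 × 8.314 × 287) / (119 × 10³ Pa) = 6.34 × 10⁻⁴ m³ = 0.634 L.

0.634 L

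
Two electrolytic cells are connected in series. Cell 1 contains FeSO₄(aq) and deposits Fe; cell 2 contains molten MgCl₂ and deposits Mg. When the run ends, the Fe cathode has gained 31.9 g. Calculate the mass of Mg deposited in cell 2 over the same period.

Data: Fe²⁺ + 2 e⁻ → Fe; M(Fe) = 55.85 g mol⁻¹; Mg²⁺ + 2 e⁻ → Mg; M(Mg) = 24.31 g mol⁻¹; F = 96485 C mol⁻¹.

n(Fe) = 31.9 / 55.85 = 0.5712 mol.
Since Fe²⁺ + 2 e⁻ → Fe, n(e⁻) passed = 2 × 0.5712 = 1.142 mol.
Cells in series carry the same charge, so the same 1.142 mol of electrons passes through cell 2.
Mg²⁺ + 2 e⁻ → Mg, so n(Mg) = 1.142 / 2 = 0.5712 mol.
m(Mg) = 0.5712 × 24.31 = 13.9 g.

13.9 g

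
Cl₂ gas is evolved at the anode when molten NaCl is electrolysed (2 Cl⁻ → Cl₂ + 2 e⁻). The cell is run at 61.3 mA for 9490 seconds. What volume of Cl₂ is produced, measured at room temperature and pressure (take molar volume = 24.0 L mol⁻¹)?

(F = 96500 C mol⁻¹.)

Q = I·t = 0.06130 A × 9490.0 s = 581.7 C.
n(e⁻) = Q/F = 581.7 / 96500 = 0.006028 mol.
2 electrons are transferred per Cl₂ molecule, so n(Cl₂) = 0.006028 / 2 = 0.003014 mol.
V = n × V_m = 0.003014 × 24.0 = 0.0723 L.

0.0723 L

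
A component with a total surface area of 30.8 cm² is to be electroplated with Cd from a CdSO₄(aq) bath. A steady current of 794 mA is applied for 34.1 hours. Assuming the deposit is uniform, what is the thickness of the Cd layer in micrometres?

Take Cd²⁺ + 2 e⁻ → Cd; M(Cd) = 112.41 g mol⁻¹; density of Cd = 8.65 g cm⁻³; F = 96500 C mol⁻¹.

2130 μm

Q = I·t = 0.7940 × 122760 = 97470 C; n(e⁻) = 1.010 mol.
n(Cd) = n(e⁻)/2 = 0.5050 mol, so m = 0.5050 × 112.41 = 56.77 g.
Volume = m/ρ = 56.77 / 8.65 = 6.563 cm³.
Thickness = V/A = 6.563 / 30.8 = 0.213 cm = 2130 μm.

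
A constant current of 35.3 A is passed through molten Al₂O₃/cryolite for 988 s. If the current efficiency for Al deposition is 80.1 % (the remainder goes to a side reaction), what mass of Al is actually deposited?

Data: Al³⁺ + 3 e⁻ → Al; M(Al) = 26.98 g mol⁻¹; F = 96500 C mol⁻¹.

2.60 g

Q = I·t = 35.30 × 988.00 = 34880 C.
n(e⁻) = 34880/96500 = 0.3614 mol; theoretically n(Al) = 0.3614/3 = 0.1205 mol, m_theo = 3.250 g.
At 80.1 % efficiency, m_actual = 0.801 × 3.250 = 2.60 g.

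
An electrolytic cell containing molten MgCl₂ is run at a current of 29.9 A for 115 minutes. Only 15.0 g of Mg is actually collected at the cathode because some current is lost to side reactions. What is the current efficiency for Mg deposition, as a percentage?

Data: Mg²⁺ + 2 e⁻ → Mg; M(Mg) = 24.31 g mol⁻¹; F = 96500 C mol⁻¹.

Q = I·t = 29.90 × 6900.0 = 206300 C; n(e⁻) = 206300/96500 = 2.138 mol.
Theoretical n(Mg) = n(e⁻)/2 = 1.069 mol, i.e. m_theo = 1.069 × 24.31 = 25.99 g.
Efficiency = m_actual / m_theo = 15.0 / 25.99 = 57.7 %.

57.7 %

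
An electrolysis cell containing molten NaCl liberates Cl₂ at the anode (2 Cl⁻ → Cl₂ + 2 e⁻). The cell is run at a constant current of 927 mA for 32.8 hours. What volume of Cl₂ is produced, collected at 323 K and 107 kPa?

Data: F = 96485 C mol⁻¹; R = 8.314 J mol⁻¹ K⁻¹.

14.2 L

Q = I·t = 0.9270 A × 118080 s = 109500 C.
n(e⁻) = Q/F = 109500 / 96485 = 1.134 mol.
2 electrons are transferred per Cl₂ molecule, so n(Cl₂) = 1.134 / 2 = 0.5672 mol.
V = nRT/P = (0.5672 × 8.314 × 323) / (107 × 10³ Pa) = 0.0142 m³ = 14.2 L.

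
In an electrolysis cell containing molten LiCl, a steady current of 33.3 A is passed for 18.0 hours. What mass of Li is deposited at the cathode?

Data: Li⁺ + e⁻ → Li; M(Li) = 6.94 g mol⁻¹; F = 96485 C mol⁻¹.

Q = I·t = 33.30 A × 64800 s = 2158000 C.
n(e⁻) = Q/F = 2158000 / 96485 = 22.36 mol.
Li⁺ + e⁻ → Li, so n(Li) = n(e⁻)/1 = 22.36 mol.
m = n·M = 22.36 × 6.94 = 155 g.

155 g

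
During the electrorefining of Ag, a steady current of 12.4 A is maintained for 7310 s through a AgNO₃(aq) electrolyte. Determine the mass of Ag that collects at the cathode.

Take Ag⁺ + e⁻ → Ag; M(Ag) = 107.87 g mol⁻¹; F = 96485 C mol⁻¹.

101 g

Q = I·t = 12.40 A × 7310.0 s = 90640 C.
n(e⁻) = Q/F = 90640 / 96485 = 0.9395 mol.
Ag⁺ + e⁻ → Ag, so n(Ag) = n(e⁻)/1 = 0.9395 mol.
m = n·M = 0.9395 × 107.87 = 101 g.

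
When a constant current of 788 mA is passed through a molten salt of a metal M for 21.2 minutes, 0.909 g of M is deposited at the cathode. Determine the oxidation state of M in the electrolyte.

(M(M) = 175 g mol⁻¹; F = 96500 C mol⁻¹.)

+2

Q = I·t = 0.7880 A × 1272.0 s = 1002 C, so n(e⁻) = 1002/96500 = 0.01039 mol.
n(M) deposited = 0.909 / 175 = 0.005194 mol.
Electrons per atom = n(e⁻)/n(M) = 0.01039 / 0.005194 = 2.00 ≈ 2, so the ion is M²⁺.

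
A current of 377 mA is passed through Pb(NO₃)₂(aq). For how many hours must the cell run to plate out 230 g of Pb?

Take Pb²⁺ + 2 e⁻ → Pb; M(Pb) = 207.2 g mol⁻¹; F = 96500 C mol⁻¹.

158 h

n(Pb) = m/M = 230 / 207.2 = 1.110 mol.
Each Pb atom requires 2 electrons, so n(e⁻) = 2 × 1.110 = 2.220 mol.
Q = n(e⁻)·F = 2.220 × 96500 = 214200 C.
t = Q/I = 214200 / 0.3770 A = 568300 s = 158 h.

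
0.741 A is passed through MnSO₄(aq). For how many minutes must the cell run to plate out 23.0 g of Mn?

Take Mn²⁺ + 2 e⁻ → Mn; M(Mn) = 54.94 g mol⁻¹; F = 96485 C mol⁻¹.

n(Mn) = m/M = 23.0 / 54.94 = 0.4186 mol.
Each Mn atom requires 2 electrons, so n(e⁻) = 2 × 0.4186 = 0.8373 mol.
Q = n(e⁻)·F = 0.8373 × 96485 = 80780 C.
t = Q/I = 80780 / 0.7410 A = 109000 s = 1820 min.

1820 min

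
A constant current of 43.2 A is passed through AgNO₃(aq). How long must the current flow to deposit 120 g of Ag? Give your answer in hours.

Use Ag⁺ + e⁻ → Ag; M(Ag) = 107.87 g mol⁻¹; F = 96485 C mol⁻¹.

n(Ag) = m/M = 120 / 107.87 = 1.112 mol.
Each Ag atom requires 1 electron, so n(e⁻) = 1 × 1.112 = 1.112 mol.
Q = n(e⁻)·F = 1.112 × 96485 = 107300 C.
t = Q/I = 107300 / 43.20 A = 2485 s = 0.690 h.

0.690 h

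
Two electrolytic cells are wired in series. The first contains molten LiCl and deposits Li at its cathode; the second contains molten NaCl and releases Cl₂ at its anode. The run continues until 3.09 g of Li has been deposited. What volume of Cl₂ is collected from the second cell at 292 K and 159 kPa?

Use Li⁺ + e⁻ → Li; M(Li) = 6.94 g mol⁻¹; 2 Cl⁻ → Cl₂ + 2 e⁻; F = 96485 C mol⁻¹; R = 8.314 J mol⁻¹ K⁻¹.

3.40 L

n(Li) = 3.09 / 6.94 = 0.4452 mol, so n(e⁻) = 1 × 0.4452 = 0.4452 mol.
The cells are in series, so the same 0.4452 mol of electrons passes through the second cell.
2 Cl⁻ → Cl₂ + 2 e⁻ — 2 mol e⁻ per mol Cl₂, so n(Cl₂) = 0.4452/2 = 0.2226 mol.
V = nRT/P = (0.2226 × 8.314 × 292) / (159 × 10³) = 0.00340 m³ = 3.40 L.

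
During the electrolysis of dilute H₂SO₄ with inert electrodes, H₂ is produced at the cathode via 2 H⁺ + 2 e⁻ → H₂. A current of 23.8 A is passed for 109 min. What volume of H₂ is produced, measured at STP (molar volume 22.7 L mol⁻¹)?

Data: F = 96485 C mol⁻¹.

Q = I·t = 23.80 A × 6540.0 s = 155700 C.
n(e⁻) = Q/F = 155700 / 96485 = 1.613 mol.
2 electrons are transferred per H₂ molecule, so n(H₂) = 1.613 / 2 = 0.8066 mol.
V = n × V_m = 0.8066 × 22.7 = 18.3 L.

18.3 L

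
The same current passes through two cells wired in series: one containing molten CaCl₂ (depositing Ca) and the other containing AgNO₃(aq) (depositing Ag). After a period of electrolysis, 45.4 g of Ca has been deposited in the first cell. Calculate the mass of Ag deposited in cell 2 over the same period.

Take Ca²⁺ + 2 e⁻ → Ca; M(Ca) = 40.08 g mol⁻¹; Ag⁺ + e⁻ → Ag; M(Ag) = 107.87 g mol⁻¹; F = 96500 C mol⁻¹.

244 g

n(Ca) = 45.4 / 40.08 = 1.133 mol.
Since Ca²⁺ + 2 e⁻ → Ca, n(e⁻) passed = 2 × 1.133 = 2.265 mol.
Cells in series carry the same charge, so the same 2.265 mol of electrons passes through cell 2.
Ag⁺ + e⁻ → Ag, so n(Ag) = 2.265 / 1 = 2.265 mol.
m(Ag) = 2.265 × 107.87 = 244 g.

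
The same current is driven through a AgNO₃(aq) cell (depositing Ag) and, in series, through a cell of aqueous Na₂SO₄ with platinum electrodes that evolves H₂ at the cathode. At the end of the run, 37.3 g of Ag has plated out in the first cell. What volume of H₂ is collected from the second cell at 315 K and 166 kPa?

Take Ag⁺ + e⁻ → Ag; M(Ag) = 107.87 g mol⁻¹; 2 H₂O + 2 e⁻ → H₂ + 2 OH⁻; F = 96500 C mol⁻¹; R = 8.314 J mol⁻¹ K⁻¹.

n(Ag) = 37.3 / 107.87 = 0.3458 mol, so n(e⁻) = 1 × 0.3458 = 0.3458 mol.
The cells are in series, so the same 0.3458 mol of electrons passes through the second cell.
2 H₂O + 2 e⁻ → H₂ + 2 OH⁻ — 2 mol e⁻ per mol H₂, so n(H₂) = 0.3458/2 = 0.1729 mol.
V = nRT/P = (0.1729 × 8.314 × 315) / (166 × 10³) = 0.00273 m³ = 2.73 L.

2.73 L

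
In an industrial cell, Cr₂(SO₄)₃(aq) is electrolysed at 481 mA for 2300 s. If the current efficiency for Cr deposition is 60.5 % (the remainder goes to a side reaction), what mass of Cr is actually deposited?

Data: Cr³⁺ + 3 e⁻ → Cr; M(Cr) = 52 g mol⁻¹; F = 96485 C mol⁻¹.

Q = I·t = 0.4810 × 2300.0 = 1106 C.
n(e⁻) = 1106/96485 = 0.01147 mol; theoretically n(Cr) = 0.01147/3 = 0.003822 mol, m_theo = 0.1987 g.
At 60.5 % efficiency, m_actual = 0.605 × 0.1987 = 0.120 g.

0.120 g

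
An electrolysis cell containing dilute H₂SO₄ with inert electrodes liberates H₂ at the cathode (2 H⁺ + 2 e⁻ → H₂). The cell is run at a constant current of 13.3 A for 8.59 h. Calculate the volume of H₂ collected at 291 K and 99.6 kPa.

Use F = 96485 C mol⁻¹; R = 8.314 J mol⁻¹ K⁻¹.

Q = I·t = 13.30 A × 30924 s = 411300 C.
n(e⁻) = Q/F = 411300 / 96485 = 4.263 mol.
2 electrons are transferred per H₂ molecule, so n(H₂) = 4.263 / 2 = 2.131 mol.
V = nRT/P = (2.131 × 8.314 × 291) / (99.6 × 10³ Pa) = 0.0518 m³ = 51.8 L.

51.8 L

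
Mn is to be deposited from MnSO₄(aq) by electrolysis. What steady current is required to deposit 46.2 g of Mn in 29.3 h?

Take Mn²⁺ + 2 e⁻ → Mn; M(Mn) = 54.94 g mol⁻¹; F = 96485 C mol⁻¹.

1.54 A

n(Mn) = 46.2 / 54.94 = 0.8409 mol.
n(e⁻) = 2 × 0.8409 = 1.682 mol.
Q = n(e⁻)·F = 1.682 × 96485 = 162300 C.
I = Q/t = 162300 / 105480 s = 1.54 A.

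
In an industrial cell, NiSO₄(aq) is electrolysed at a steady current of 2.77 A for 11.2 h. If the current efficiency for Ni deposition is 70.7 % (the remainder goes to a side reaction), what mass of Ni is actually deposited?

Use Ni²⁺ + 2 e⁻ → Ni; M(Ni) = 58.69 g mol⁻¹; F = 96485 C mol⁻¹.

Q = I·t = 2.770 × 40320 = 111700 C.
n(e⁻) = 111700/96485 = 1.158 mol; theoretically n(Ni) = 1.158/2 = 0.5788 mol, m_theo = 33.97 g.
At 70.7 % efficiency, m_actual = 0.707 × 33.97 = 24.0 g.

24.0 g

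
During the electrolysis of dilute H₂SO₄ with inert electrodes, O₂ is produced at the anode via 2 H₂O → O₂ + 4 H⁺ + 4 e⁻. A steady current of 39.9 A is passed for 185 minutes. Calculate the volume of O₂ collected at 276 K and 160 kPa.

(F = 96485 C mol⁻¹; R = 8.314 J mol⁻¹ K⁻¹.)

16.5 L

Q = I·t = 39.90 A × 11100 s = 442900 C.
n(e⁻) = Q/F = 442900 / 96485 = 4.590 mol.
4 electrons are transferred per O₂ molecule, so n(O₂) = 4.590 / 4 = 1.148 mol.
V = nRT/P = (1.148 × 8.314 × 276) / (160 × 10³ Pa) = 0.0165 m³ = 16.5 L.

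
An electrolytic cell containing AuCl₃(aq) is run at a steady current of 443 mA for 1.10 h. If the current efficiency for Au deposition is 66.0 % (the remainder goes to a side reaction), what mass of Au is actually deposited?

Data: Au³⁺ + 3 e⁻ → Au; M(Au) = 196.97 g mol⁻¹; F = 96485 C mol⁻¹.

Q = I·t = 0.4430 × 3960.0 = 1754 C.
n(e⁻) = 1754/96485 = 0.01818 mol; theoretically n(Au) = 0.01818/3 = 0.006061 mol, m_theo = 1.194 g.
At 66.0 % efficiency, m_actual = 0.660 × 1.194 = 0.788 g.

0.788 g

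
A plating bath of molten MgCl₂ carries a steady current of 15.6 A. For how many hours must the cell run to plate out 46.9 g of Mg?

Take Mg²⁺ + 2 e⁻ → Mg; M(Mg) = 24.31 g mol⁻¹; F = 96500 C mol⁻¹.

n(Mg) = m/M = 46.9 / 24.31 = 1.929 mol.
Each Mg atom requires 2 electrons, so n(e⁻) = 2 × 1.929 = 3.858 mol.
Q = n(e⁻)·F = 3.858 × 96500 = 372300 C.
t = Q/I = 372300 / 15.60 A = 23870 s = 6.63 h.

6.63 h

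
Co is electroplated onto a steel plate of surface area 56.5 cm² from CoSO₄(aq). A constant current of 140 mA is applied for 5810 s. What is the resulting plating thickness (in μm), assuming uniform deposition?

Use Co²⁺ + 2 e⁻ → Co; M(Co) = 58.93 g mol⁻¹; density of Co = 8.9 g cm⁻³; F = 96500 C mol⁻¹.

Q = I·t = 0.1400 × 5810.0 = 813.4 C; n(e⁻) = 0.008429 mol.
n(Co) = n(e⁻)/2 = 0.004215 mol, so m = 0.004215 × 58.93 = 0.2484 g.
Volume = m/ρ = 0.2484 / 8.9 = 0.02791 cm³.
Thickness = V/A = 0.02791 / 56.5 = 4.94 × 10⁻⁴ cm = 4.94 μm.

4.94 μm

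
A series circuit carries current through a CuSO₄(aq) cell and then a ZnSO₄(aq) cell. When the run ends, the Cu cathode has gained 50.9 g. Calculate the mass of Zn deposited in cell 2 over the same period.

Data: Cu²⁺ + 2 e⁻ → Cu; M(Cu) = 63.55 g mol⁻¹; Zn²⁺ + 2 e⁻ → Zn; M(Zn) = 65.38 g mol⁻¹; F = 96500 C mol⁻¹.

52.4 g

n(Cu) = 50.9 / 63.55 = 0.8009 mol.
Since Cu²⁺ + 2 e⁻ → Cu, n(e⁻) passed = 2 × 0.8009 = 1.602 mol.
Cells in series carry the same charge, so the same 1.602 mol of electrons passes through cell 2.
Zn²⁺ + 2 e⁻ → Zn, so n(Zn) = 1.602 / 2 = 0.8009 mol.
m(Zn) = 0.8009 × 65.38 = 52.4 g.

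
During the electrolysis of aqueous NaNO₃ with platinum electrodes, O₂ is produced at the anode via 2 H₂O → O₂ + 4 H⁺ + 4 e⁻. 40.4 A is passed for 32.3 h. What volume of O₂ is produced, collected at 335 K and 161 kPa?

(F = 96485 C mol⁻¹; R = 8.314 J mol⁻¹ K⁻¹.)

Q = I·t = 40.40 A × 116280 s = 4698000 C.
n(e⁻) = Q/F = 4698000 / 96485 = 48.69 mol.
4 electrons are transferred per O₂ molecule, so n(O₂) = 48.69 / 4 = 12.17 mol.
V = nRT/P = (12.17 × 8.314 × 335) / (161 × 10³ Pa) = 0.211 m³ = 211 L.

211 L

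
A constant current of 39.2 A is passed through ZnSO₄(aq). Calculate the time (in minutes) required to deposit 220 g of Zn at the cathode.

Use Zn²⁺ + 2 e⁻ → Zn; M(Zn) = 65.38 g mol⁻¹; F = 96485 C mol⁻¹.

276 min

n(Zn) = m/M = 220 / 65.38 = 3.365 mol.
Each Zn atom requires 2 electrons, so n(e⁻) = 2 × 3.365 = 6.730 mol.
Q = n(e⁻)·F = 6.730 × 96485 = 649300 C.
t = Q/I = 649300 / 39.20 A = 16560 s = 276 min.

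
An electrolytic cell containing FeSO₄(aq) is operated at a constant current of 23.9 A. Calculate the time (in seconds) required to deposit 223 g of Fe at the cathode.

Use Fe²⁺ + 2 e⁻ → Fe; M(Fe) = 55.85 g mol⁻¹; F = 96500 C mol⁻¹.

32200 s

n(Fe) = m/M = 223 / 55.85 = 3.993 mol.
Each Fe atom requires 2 electrons, so n(e⁻) = 2 × 3.993 = 7.986 mol.
Q = n(e⁻)·F = 7.986 × 96500 = 770600 C.
t = Q/I = 770600 / 23.90 A = 32240 s.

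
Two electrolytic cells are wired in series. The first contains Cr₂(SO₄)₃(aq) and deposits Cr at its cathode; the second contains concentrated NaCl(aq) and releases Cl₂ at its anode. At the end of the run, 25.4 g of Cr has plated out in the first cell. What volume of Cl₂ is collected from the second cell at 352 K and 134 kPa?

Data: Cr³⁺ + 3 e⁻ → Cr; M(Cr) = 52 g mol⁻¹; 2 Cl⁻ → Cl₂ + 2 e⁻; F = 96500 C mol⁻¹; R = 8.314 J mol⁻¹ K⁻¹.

n(Cr) = 25.4 / 52 = 0.4885 mol, so n(e⁻) = 3 × 0.4885 = 1.465 mol.
The cells are in series, so the same 1.465 mol of electrons passes through the second cell.
2 Cl⁻ → Cl₂ + 2 e⁻ — 2 mol e⁻ per mol Cl₂, so n(Cl₂) = 1.465/2 = 0.7327 mol.
V = nRT/P = (0.7327 × 8.314 × 352) / (134 × 10³) = 0.0160 m³ = 16.0 L.

16.0 L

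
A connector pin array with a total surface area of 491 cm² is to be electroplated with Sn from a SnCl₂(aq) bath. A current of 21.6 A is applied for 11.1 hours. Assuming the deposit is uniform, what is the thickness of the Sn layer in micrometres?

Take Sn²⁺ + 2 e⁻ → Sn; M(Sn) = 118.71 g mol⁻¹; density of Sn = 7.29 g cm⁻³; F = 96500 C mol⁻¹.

Q = I·t = 21.60 × 39960 = 863100 C; n(e⁻) = 8.944 mol.
n(Sn) = n(e⁻)/2 = 4.472 mol, so m = 4.472 × 118.71 = 530.9 g.
Volume = m/ρ = 530.9 / 7.29 = 72.83 cm³.
Thickness = V/A = 72.83 / 491 = 0.148 cm = 1480 μm.

1480 μm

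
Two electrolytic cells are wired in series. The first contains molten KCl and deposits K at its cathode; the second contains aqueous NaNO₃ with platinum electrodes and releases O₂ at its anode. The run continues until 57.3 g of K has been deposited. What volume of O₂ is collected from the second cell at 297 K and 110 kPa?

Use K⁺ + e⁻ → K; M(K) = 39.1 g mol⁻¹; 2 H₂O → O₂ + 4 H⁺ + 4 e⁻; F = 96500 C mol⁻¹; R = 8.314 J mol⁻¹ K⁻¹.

n(K) = 57.3 / 39.1 = 1.465 mol, so n(e⁻) = 1 × 1.465 = 1.465 mol.
The cells are in series, so the same 1.465 mol of electrons passes through the second cell.
2 H₂O → O₂ + 4 H⁺ + 4 e⁻ — 4 mol e⁻ per mol O₂, so n(O₂) = 1.465/4 = 0.3664 mol.
V = nRT/P = (0.3664 × 8.314 × 297) / (110 × 10³) = 0.00822 m³ = 8.22 L.

8.22 L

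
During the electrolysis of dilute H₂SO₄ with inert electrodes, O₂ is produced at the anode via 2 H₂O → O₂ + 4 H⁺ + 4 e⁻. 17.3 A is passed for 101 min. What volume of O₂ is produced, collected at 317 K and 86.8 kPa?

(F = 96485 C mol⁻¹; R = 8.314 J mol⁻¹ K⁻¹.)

8.25 L

Q = I·t = 17.30 A × 6060.0 s = 104800 C.
n(e⁻) = Q/F = 104800 / 96485 = 1.087 mol.
4 electrons are transferred per O₂ molecule, so n(O₂) = 1.087 / 4 = 0.2716 mol.
V = nRT/P = (0.2716 × 8.314 × 317) / (86.8 × 10³ Pa) = 0.00825 m³ = 8.25 L.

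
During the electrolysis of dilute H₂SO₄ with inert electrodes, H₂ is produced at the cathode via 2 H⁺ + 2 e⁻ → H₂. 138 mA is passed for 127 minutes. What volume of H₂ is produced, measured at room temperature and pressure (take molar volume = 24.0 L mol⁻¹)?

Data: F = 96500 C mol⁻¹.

Q = I·t = 0.1380 A × 7620.0 s = 1052 C.
n(e⁻) = Q/F = 1052 / 96500 = 0.01090 mol.
2 electrons are transferred per H₂ molecule, so n(H₂) = 0.01090 / 2 = 0.005448 mol.
V = n × V_m = 0.005448 × 24.0 = 0.131 L.

0.131 L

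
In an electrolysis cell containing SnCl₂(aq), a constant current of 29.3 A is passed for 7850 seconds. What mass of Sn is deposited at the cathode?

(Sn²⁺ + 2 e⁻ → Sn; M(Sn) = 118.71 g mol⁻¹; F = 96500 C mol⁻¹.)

141 g

Q = I·t = 29.30 A × 7850.0 s = 230000 C.
n(e⁻) = Q/F = 230000 / 96500 = 2.383 mol.
Sn²⁺ + 2 e⁻ → Sn, so n(Sn) = n(e⁻)/2 = 1.192 mol.
m = n·M = 1.192 × 118.71 = 141 g.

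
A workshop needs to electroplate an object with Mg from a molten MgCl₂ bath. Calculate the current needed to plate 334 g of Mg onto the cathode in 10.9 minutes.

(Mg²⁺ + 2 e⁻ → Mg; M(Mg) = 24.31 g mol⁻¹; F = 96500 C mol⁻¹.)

n(Mg) = 334 / 24.31 = 13.74 mol.
n(e⁻) = 2 × 13.74 = 27.48 mol.
Q = n(e⁻)·F = 27.48 × 96500 = 2652000 C.
I = Q/t = 2652000 / 654.00 s = 4050 A.

4050 A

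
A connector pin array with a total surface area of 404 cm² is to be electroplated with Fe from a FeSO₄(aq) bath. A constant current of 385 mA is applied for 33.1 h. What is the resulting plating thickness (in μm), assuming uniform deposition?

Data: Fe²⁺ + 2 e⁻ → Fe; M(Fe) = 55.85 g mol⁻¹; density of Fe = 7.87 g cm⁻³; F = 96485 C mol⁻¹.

41.8 μm

Q = I·t = 0.3850 × 119160 = 45880 C; n(e⁻) = 0.4755 mol.
n(Fe) = n(e⁻)/2 = 0.2377 mol, so m = 0.2377 × 55.85 = 13.28 g.
Volume = m/ρ = 13.28 / 7.87 = 1.687 cm³.
Thickness = V/A = 1.687 / 404 = 0.00418 cm = 41.8 μm.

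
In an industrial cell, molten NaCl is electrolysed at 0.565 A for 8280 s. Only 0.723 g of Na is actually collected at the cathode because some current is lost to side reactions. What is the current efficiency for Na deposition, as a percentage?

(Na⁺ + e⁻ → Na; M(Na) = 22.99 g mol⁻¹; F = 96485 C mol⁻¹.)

64.9 %

Q = I·t = 0.5650 × 8280.0 = 4678 C; n(e⁻) = 4678/96485 = 0.04849 mol.
Theoretical n(Na) = n(e⁻)/1 = 0.04849 mol, i.e. m_theo = 0.04849 × 22.99 = 1.115 g.
Efficiency = m_actual / m_theo = 0.723 / 1.115 = 64.9 %.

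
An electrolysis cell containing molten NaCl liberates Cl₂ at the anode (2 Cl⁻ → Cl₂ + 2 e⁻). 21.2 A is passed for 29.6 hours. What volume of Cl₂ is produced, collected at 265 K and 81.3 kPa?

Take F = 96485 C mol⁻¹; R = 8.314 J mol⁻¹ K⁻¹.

Q = I·t = 21.20 A × 106560 s = 2259000 C.
n(e⁻) = Q/F = 2259000 / 96485 = 23.41 mol.
2 electrons are transferred per Cl₂ molecule, so n(Cl₂) = 23.41 / 2 = 11.71 mol.
V = nRT/P = (11.71 × 8.314 × 265) / (81.3 × 10³ Pa) = 0.317 m³ = 317 L.

317 L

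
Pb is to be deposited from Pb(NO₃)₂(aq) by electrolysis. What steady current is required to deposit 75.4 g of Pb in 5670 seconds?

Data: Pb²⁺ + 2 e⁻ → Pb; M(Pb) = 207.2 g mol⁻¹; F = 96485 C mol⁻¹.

12.4 A

n(Pb) = 75.4 / 207.2 = 0.3639 mol.
n(e⁻) = 2 × 0.3639 = 0.7278 mol.
Q = n(e⁻)·F = 0.7278 × 96485 = 70220 C.
I = Q/t = 70220 / 5670.0 s = 12.4 A.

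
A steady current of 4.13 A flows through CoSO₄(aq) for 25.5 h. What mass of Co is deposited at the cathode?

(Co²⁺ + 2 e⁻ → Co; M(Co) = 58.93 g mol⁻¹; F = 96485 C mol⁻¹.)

116 g

Q = I·t = 4.130 A × 91800 s = 379100 C.
n(e⁻) = Q/F = 379100 / 96485 = 3.929 mol.
Co²⁺ + 2 e⁻ → Co, so n(Co) = n(e⁻)/2 = 1.965 mol.
m = n·M = 1.965 × 58.93 = 116 g.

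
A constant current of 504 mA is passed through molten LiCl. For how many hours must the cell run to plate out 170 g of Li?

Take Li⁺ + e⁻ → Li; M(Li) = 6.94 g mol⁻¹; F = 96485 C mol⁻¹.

n(Li) = m/M = 170 / 6.94 = 24.50 mol.
Each Li atom requires 1 electron, so n(e⁻) = 1 × 24.50 = 24.50 mol.
Q = n(e⁻)·F = 24.50 × 96485 = 2363000 C.
t = Q/I = 2363000 / 0.5040 A = 4689000 s = 1300 h.

1300 h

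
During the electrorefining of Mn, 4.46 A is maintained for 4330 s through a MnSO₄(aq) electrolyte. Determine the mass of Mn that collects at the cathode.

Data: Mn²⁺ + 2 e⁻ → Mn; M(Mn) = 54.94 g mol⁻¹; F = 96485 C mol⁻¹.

5.50 g

Q = I·t = 4.460 A × 4330.0 s = 19310 C.
n(e⁻) = Q/F = 19310 / 96485 = 0.2002 mol.
Mn²⁺ + 2 e⁻ → Mn, so n(Mn) = n(e⁻)/2 = 0.1001 mol.
m = n·M = 0.1001 × 54.94 = 5.50 g.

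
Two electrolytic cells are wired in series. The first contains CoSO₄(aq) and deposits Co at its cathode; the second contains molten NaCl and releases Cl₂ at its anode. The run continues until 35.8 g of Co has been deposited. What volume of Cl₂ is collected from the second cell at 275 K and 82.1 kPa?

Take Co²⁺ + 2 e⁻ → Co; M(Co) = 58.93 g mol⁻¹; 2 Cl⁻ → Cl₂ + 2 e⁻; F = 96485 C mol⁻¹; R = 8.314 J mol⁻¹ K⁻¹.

16.9 L

n(Co) = 35.8 / 58.93 = 0.6075 mol, so n(e⁻) = 2 × 0.6075 = 1.215 mol.
The cells are in series, so the same 1.215 mol of electrons passes through the second cell.
2 Cl⁻ → Cl₂ + 2 e⁻ — 2 mol e⁻ per mol Cl₂, so n(Cl₂) = 1.215/2 = 0.6075 mol.
V = nRT/P = (0.6075 × 8.314 × 275) / (82.1 × 10³) = 0.0169 m³ = 16.9 L.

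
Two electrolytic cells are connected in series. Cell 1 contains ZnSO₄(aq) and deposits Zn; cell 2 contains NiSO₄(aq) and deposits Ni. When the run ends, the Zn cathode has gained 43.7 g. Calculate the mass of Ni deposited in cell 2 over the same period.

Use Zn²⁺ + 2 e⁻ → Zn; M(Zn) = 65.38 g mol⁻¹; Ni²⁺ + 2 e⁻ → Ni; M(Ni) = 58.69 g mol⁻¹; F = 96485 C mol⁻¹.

39.2 g

n(Zn) = 43.7 / 65.38 = 0.6684 mol.
Since Zn²⁺ + 2 e⁻ → Zn, n(e⁻) passed = 2 × 0.6684 = 1.337 mol.
Cells in series carry the same charge, so the same 1.337 mol of electrons passes through cell 2.
Ni²⁺ + 2 e⁻ → Ni, so n(Ni) = 1.337 / 2 = 0.6684 mol.
m(Ni) = 0.6684 × 58.69 = 39.2 g.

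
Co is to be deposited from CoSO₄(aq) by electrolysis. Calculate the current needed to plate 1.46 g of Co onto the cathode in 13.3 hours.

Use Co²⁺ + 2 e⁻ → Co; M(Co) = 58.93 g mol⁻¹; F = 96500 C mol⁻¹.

n(Co) = 1.46 / 58.93 = 0.02478 mol.
n(e⁻) = 2 × 0.02478 = 0.04955 mol.
Q = n(e⁻)·F = 0.04955 × 96500 = 4782 C.
I = Q/t = 4782 / 47880 s = 0.0999 A.

0.0999 A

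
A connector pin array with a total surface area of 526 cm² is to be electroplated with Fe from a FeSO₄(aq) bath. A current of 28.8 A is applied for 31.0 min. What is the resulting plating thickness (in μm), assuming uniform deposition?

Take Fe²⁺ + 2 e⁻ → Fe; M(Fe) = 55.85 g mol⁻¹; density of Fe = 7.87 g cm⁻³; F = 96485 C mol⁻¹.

Q = I·t = 28.80 × 1860.0 = 53570 C; n(e⁻) = 0.5552 mol.
n(Fe) = n(e⁻)/2 = 0.2776 mol, so m = 0.2776 × 55.85 = 15.50 g.
Volume = m/ρ = 15.50 / 7.87 = 1.970 cm³.
Thickness = V/A = 1.970 / 526 = 0.00375 cm = 37.5 μm.

37.5 μm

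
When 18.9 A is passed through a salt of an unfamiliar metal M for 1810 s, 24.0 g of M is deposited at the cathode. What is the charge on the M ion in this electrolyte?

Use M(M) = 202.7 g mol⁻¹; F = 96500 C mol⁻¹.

+3

Q = I·t = 18.90 A × 1810.0 s = 34210 C, so n(e⁻) = 34210/96500 = 0.3545 mol.
n(M) deposited = 24.0 / 202.7 = 0.1184 mol.
Electrons per atom = n(e⁻)/n(M) = 0.3545 / 0.1184 = 2.99 ≈ 3, so the ion is M³⁺.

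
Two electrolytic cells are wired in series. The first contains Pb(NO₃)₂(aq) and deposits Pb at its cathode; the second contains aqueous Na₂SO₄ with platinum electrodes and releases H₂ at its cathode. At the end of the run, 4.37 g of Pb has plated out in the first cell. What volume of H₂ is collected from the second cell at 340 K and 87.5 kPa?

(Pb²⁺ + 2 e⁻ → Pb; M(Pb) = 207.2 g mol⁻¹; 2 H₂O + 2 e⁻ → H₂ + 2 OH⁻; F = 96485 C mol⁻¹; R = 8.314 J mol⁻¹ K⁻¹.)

n(Pb) = 4.37 / 207.2 = 0.02109 mol, so n(e⁻) = 2 × 0.02109 = 0.04218 mol.
The cells are in series, so the same 0.04218 mol of electrons passes through the second cell.
2 H₂O + 2 e⁻ → H₂ + 2 OH⁻ — 2 mol e⁻ per mol H₂, so n(H₂) = 0.04218/2 = 0.02109 mol.
V = nRT/P = (0.02109 × 8.314 × 340) / (87.5 × 10³) = 6.81 × 10⁻⁴ m³ = 0.681 L.

0.681 L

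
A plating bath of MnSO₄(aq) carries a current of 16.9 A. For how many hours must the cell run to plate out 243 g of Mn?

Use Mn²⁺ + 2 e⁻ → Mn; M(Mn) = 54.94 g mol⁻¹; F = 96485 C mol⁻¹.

n(Mn) = m/M = 243 / 54.94 = 4.423 mol.
Each Mn atom requires 2 electrons, so n(e⁻) = 2 × 4.423 = 8.846 mol.
Q = n(e⁻)·F = 8.846 × 96485 = 853500 C.
t = Q/I = 853500 / 16.90 A = 50500 s = 14.0 h.

14.0 h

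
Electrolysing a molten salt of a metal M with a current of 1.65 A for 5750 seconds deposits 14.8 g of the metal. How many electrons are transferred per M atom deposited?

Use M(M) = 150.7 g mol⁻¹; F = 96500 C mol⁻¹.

1

Q = I·t = 1.650 A × 5750.0 s = 9488 C, so n(e⁻) = 9488/96500 = 0.09832 mol.
n(M) deposited = 14.8 / 150.7 = 0.09821 mol.
Electrons per atom = n(e⁻)/n(M) = 0.09832 / 0.09821 = 1.00 ≈ 1, so the ion is M⁺.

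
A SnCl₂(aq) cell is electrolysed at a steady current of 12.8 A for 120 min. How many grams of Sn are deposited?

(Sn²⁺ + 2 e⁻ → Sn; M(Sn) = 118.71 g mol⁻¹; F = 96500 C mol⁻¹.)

Q = I·t = 12.80 A × 7200.0 s = 92160 C.
n(e⁻) = Q/F = 92160 / 96500 = 0.9550 mol.
Sn²⁺ + 2 e⁻ → Sn, so n(Sn) = n(e⁻)/2 = 0.4775 mol.
m = n·M = 0.4775 × 118.71 = 56.7 g.

56.7 g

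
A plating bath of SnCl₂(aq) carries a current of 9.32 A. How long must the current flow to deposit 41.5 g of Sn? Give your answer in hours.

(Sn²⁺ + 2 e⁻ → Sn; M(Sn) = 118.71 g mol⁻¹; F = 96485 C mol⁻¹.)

n(Sn) = m/M = 41.5 / 118.71 = 0.3496 mol.
Each Sn atom requires 2 electrons, so n(e⁻) = 2 × 0.3496 = 0.6992 mol.
Q = n(e⁻)·F = 0.6992 × 96485 = 67460 C.
t = Q/I = 67460 / 9.320 A = 7238 s = 2.01 h.

2.01 h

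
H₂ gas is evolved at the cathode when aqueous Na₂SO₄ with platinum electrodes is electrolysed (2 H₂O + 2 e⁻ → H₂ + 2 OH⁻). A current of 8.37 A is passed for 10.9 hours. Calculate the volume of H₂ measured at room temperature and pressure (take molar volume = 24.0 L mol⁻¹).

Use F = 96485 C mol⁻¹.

Q = I·t = 8.370 A × 39240 s = 328400 C.
n(e⁻) = Q/F = 328400 / 96485 = 3.404 mol.
2 electrons are transferred per H₂ molecule, so n(H₂) = 3.404 / 2 = 1.702 mol.
V = n × V_m = 1.702 × 24.0 = 40.8 L.

40.8 L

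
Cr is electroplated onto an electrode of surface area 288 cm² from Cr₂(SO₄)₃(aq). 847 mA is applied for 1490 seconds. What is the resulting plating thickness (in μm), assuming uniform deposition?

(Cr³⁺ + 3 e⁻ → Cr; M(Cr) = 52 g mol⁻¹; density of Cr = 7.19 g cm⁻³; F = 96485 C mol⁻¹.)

Q = I·t = 0.8470 × 1490.0 = 1262 C; n(e⁻) = 0.01308 mol.
n(Cr) = n(e⁻)/3 = 0.004360 mol, so m = 0.004360 × 52 = 0.2267 g.
Volume = m/ρ = 0.2267 / 7.19 = 0.03153 cm³.
Thickness = V/A = 0.03153 / 288 = 1.09 × 10⁻⁴ cm = 1.09 μm.

1.09 μm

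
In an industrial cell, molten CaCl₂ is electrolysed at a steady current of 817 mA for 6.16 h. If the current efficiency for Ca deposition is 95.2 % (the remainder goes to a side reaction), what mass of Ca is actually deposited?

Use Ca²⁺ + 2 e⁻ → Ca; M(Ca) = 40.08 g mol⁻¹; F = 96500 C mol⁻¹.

Q = I·t = 0.8170 × 22176 = 18120 C.
n(e⁻) = 18120/96500 = 0.1877 mol; theoretically n(Ca) = 0.1877/2 = 0.09387 mol, m_theo = 3.762 g.
At 95.2 % efficiency, m_actual = 0.952 × 3.762 = 3.58 g.

3.58 g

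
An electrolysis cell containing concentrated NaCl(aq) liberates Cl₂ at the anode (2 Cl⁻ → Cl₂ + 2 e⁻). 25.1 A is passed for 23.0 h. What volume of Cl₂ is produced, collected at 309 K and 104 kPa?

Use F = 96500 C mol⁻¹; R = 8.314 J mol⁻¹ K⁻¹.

Q = I·t = 25.10 A × 82800 s = 2078000 C.
n(e⁻) = Q/F = 2078000 / 96500 = 21.54 mol.
2 electrons are transferred per Cl₂ molecule, so n(Cl₂) = 21.54 / 2 = 10.77 mol.
V = nRT/P = (10.77 × 8.314 × 309) / (104 × 10³ Pa) = 0.266 m³ = 266 L.

266 L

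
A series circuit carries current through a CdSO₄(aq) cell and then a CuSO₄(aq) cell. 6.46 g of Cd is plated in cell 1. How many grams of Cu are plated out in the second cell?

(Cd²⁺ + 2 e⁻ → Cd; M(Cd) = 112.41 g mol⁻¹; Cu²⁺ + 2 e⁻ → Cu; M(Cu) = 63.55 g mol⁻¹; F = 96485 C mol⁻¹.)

n(Cd) = 6.46 / 112.41 = 0.05747 mol.
Since Cd²⁺ + 2 e⁻ → Cd, n(e⁻) passed = 2 × 0.05747 = 0.1149 mol.
Cells in series carry the same charge, so the same 0.1149 mol of electrons passes through cell 2.
Cu²⁺ + 2 e⁻ → Cu, so n(Cu) = 0.1149 / 2 = 0.05747 mol.
m(Cu) = 0.05747 × 63.55 = 3.65 g.

3.65 g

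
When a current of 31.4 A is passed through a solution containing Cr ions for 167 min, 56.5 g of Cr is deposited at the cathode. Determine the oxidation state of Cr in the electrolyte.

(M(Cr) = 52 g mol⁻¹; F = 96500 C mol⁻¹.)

Q = I·t = 31.40 A × 10020 s = 314600 C, so n(e⁻) = 314600/96500 = 3.260 mol.
n(Cr) deposited = 56.5 / 52 = 1.087 mol.
Electrons per atom = n(e⁻)/n(Cr) = 3.260 / 1.087 = 3.00 ≈ 3, so the ion is Cr³⁺.

+3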